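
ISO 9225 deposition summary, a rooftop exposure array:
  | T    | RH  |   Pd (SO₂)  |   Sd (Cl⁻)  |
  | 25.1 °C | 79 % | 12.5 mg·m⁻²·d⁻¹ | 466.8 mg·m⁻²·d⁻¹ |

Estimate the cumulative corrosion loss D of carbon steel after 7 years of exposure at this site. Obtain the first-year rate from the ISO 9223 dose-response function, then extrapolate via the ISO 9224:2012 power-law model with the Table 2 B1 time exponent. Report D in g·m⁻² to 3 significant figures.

carbon steel: T>10 °C ⇒ hinge -0.054·(25.1−10) = -0.8154
  Pd branch = 1.77·Pd^0.52·e^(0.02·RH+f) = 14.14 μm/a
  Sd branch = 0.102·Sd^0.62·e^(0.033·RH+0.04·T) = 170.5 μm/a
  sum: 14.14 + 170.5 → r_corr = 184.6 μm/a
Power-law: D(7) = r_corr · 7^0.523
  D(7) = 184.6 × 7^0.523 = 184.6 × 2.767 = 510.8 μm
  Mass loss = 510.8 μm × 7.85 g/cm³ = 4010 g·m⁻²

D(7) = 4.01e+03 g·m⁻²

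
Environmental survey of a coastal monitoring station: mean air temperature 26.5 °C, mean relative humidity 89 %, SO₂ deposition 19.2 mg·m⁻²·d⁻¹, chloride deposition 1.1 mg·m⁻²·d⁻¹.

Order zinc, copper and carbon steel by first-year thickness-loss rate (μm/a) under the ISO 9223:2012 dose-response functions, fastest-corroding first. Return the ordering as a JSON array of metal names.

zinc: f(T) = -0.071·(T−10) [T>10 °C] = -1.1715
  Pd branch = 0.0129·Pd^0.44·e^(0.046·RH+f) = 0.88 μm/a
  Sd branch = 0.0175·Sd^0.57·e^(0.008·RH+0.085·T) = 0.3582 μm/a
  sum: 0.88 + 0.3582 → r_corr = 1.238 μm/a
copper: temperature factor f = -0.080·(16.5) = -1.3200
  SO₂ term: 0.0053·19.2^0.26·exp(0.059·89-1.3200) = 0.5823
  Sd branch = 0.01025·Sd^0.27·e^(0.036·RH+0.049·T) = 0.9491 μm/a
  r_corr = 0.5823 + 0.9491 = 1.531 μm/a
carbon steel: f(T) = -0.054·(T−10) [T>10 °C] = -0.8910
  SO₂ term: 1.77·19.2^0.52·exp(0.02·89-0.8910) = 20.02
  Cl⁻ term: 0.102·1.1^0.62·exp(0.033·89+0.04·26.5) = 5.89
  sum: 20.02 + 5.89 → r_corr = 25.91 μm/a
Ordering by μm/a: carbon steel (25.9) > copper (1.53) > zinc (1.24)

["carbon steel", "copper", "zinc"]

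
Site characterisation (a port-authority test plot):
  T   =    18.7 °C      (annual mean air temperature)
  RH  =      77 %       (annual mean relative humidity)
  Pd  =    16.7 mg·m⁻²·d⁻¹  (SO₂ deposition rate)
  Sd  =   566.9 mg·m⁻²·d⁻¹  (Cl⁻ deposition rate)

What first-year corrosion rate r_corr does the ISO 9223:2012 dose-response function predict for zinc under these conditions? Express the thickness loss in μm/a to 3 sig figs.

zinc: T>10 °C ⇒ hinge -0.071·(18.7−10) = -0.6177
  Pd branch = 0.0129·Pd^0.44·e^(0.046·RH+f) = 0.8291 μm/a
  Sd branch = 0.0175·Sd^0.57·e^(0.008·RH+0.085·T) = 5.893 μm/a
  sum: 0.8291 + 5.893 → r_corr = 6.723 μm/a

r_corr = 6.72 μm/a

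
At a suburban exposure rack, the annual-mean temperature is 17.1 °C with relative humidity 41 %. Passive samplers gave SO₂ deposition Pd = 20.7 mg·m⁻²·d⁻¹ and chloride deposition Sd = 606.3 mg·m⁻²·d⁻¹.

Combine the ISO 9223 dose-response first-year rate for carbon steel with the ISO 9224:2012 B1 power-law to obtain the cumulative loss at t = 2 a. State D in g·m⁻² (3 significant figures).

carbon steel: T>10 °C ⇒ hinge -0.054·(17.1−10) = -0.3834
  SO₂ term: 1.77·20.7^0.52·exp(0.02·41-0.3834) = 13.24
  Cl⁻ term: 0.102·606.3^0.62·exp(0.033·41+0.04·17.1) = 41.55
  r_corr = 13.24 + 41.55 = 54.79 μm/a
Long-term exponent b (ISO 9224 Table 2, B1) = 0.523
  D(2) = 54.79 × 2^0.523 = 54.79 × 1.437 = 78.72 μm
  Mass loss = 78.72 μm × 7.85 g/cm³ = 618 g·m⁻²

D(2) = 618 g·m⁻²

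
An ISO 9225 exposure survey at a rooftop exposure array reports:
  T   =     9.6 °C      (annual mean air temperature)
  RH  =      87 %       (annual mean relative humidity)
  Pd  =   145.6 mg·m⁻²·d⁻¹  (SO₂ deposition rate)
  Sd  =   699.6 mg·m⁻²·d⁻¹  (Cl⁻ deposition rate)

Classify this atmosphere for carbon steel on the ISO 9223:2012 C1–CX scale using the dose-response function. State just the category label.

carbon steel: f(T) = +0.150·(T−10) [T≤10 °C] = -0.0600
  Pd branch = 1.77·Pd^0.52·e^(0.02·RH+f) = 126.6 μm/a
  Sd branch = 0.102·Sd^0.62·e^(0.033·RH+0.04·T) = 153.5 μm/a
  r_corr = 126.6 + 153.5 = 280.1 μm/a
ISO 9223 Table 2 (carbon steel): 200 < 280 ≤ 700 μm/a ⇒ CX

CX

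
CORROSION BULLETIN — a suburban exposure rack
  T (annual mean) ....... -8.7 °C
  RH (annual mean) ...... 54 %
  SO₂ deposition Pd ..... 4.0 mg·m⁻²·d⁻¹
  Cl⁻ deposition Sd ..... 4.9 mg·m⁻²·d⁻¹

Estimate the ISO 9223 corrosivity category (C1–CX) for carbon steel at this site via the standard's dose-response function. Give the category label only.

C2

carbon steel: temperature factor f = +0.150·(-18.7) = -2.8050
  sulphur-dioxide contribution → 0.6485 μm/a
  chloride contribution → 1.146 μm/a
  total first-year rate 1.795 μm/a
1.79 μm/a falls in (1.3, 25] for carbon steel → category C2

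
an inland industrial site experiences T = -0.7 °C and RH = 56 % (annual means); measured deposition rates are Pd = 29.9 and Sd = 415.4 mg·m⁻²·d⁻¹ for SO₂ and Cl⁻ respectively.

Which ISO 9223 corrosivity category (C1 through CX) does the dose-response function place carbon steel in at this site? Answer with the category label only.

carbon steel: f(T) = +0.150·(T−10) [T≤10 °C] = -1.6050
  Pd branch = 1.77·Pd^0.52·e^(0.02·RH+f) = 6.378 μm/a
  Sd branch = 0.102·Sd^0.62·e^(0.033·RH+0.04·T) = 26.45 μm/a
  sum: 6.378 + 26.45 → r_corr = 32.83 μm/a
ISO 9223 Table 2 (carbon steel): 25 < 32.8 ≤ 50 μm/a ⇒ C3

C3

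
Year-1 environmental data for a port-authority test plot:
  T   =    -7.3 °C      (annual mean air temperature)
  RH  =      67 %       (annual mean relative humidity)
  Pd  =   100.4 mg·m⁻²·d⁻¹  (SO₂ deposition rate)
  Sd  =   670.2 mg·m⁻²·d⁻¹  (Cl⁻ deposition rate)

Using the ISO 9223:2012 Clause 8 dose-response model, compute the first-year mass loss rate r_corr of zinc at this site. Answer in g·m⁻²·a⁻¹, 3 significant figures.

r_corr = 12.6 g·m⁻²·a⁻¹

zinc: f(T) = +0.038·(T−10) [T≤10 °C] = -0.6574
  SO₂ term: 0.0129·100.4^0.44·exp(0.046·67-0.6574) = 1.107
  Cl⁻ term: 0.0175·670.2^0.57·exp(0.008·67+0.085·-7.3) = 0.6566
  sum: 1.107 + 0.6566 → r_corr = 1.764 μm/a
Convert to mass loss: 1.764 μm/a × 7.14 g/cm³ = 12.6 g·m⁻²·a⁻¹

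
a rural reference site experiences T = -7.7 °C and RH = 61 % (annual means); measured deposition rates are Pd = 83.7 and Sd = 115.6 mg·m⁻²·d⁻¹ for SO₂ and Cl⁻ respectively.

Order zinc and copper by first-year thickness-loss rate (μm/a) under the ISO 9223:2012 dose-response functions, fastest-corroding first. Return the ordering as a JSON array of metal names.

["zinc", "copper"]

zinc: f(T) = +0.038·(T−10) [T≤10 °C] = -0.6726
  Pd branch = 0.0129·Pd^0.44·e^(0.046·RH+f) = 0.764 μm/a
  Cl⁻ term: 0.0175·115.6^0.57·exp(0.008·61+0.085·-7.7) = 0.2221
  r_corr = 0.764 + 0.2221 = 0.9862 μm/a
copper: temperature factor f = +0.126·(-17.7) = -2.2302
  SO₂ term: 0.0053·83.7^0.26·exp(0.059·61-2.2302) = 0.06586
  Cl⁻ term: 0.01025·115.6^0.27·exp(0.036·61+0.049·-7.7) = 0.2278
  r_corr = 0.06586 + 0.2278 = 0.2937 μm/a
Ordering by μm/a: zinc (0.986) > copper (0.294)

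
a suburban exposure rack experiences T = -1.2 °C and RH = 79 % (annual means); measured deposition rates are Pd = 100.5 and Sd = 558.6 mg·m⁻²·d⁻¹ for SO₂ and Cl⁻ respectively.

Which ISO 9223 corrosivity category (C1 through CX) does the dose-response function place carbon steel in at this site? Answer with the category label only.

carbon steel: T≤10 °C ⇒ hinge +0.150·(-1.2−10) = -1.6800
  Pd branch = 1.77·Pd^0.52·e^(0.02·RH+f) = 17.61 μm/a
  Cl⁻ term: 0.102·558.6^0.62·exp(0.033·79+0.04·-1.2) = 66.55
  r_corr = 17.61 + 66.55 = 84.16 μm/a
ISO 9223 Table 2 (carbon steel): 80 < 84.2 ≤ 200 μm/a ⇒ C5

C5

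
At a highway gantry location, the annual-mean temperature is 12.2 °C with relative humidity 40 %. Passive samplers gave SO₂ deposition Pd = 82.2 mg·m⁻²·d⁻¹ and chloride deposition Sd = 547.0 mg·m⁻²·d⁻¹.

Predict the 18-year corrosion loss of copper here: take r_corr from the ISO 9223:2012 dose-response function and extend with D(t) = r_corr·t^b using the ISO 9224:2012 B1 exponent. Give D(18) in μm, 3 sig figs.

copper: f(T) = -0.080·(T−10) [T>10 °C] = -0.1760
  Pd branch = 0.0053·Pd^0.26·e^(0.059·RH+f) = 0.1481 μm/a
  Cl⁻ term: 0.01025·547.0^0.27·exp(0.036·40+0.049·12.2) = 0.4315
  sum: 0.1481 + 0.4315 → r_corr = 0.5796 μm/a
Long-term exponent b (ISO 9224 Table 2, B1) = 0.667
  D(18) = 0.5796 × 18^0.667 = 0.5796 × 6.875 = 3.985 μm

D(18) = 3.98 μm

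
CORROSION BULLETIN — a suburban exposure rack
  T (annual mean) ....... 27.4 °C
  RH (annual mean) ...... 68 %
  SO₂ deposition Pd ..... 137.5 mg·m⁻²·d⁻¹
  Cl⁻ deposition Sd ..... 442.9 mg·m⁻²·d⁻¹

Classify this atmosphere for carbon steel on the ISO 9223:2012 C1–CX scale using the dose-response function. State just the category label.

carbon steel: temperature factor f = -0.054·(17.4) = -0.9396
  SO₂ term: 1.77·137.5^0.52·exp(0.02·68-0.9396) = 34.87
  Cl⁻ term: 0.102·442.9^0.62·exp(0.033·68+0.04·27.4) = 125.9
  sum: 34.87 + 125.9 → r_corr = 160.7 μm/a
161 μm/a falls in (80, 200] for carbon steel → category C5

C5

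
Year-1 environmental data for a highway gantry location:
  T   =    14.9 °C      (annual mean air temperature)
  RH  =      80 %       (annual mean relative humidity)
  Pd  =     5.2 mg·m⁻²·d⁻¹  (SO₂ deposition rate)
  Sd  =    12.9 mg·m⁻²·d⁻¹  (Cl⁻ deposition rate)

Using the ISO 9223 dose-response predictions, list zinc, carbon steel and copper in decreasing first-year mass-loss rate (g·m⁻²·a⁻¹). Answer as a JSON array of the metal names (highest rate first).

["carbon steel", "copper", "zinc"]

zinc: T>10 °C ⇒ hinge -0.071·(14.9−10) = -0.3479
  SO₂ term: 0.0129·5.2^0.44·exp(0.046·80-0.3479) = 0.746
  Sd branch = 0.0175·Sd^0.57·e^(0.008·RH+0.085·T) = 0.5059 μm/a
  sum: 0.746 + 0.5059 → r_corr = 1.252 μm/a
  mass loss = 1.252 μm/a × 7.14 g/cm³ = 8.939 g·m⁻²·a⁻¹
carbon steel: temperature factor f = -0.054·(4.9) = -0.2646
  SO₂ term: 1.77·5.2^0.52·exp(0.02·80-0.2646) = 15.86
  Cl⁻ term: 0.102·12.9^0.62·exp(0.033·80+0.04·14.9) = 12.66
  sum: 15.86 + 12.66 → r_corr = 28.52 μm/a
  mass loss = 28.52 μm/a × 7.85 g/cm³ = 223.9 g·m⁻²·a⁻¹
copper: f(T) = -0.080·(T−10) [T>10 °C] = -0.3920
  SO₂ term: 0.0053·5.2^0.26·exp(0.059·80-0.3920) = 0.6167
  Cl⁻ term: 0.01025·12.9^0.27·exp(0.036·80+0.049·14.9) = 0.7558
  sum: 0.6167 + 0.7558 → r_corr = 1.373 μm/a
  mass loss = 1.373 μm/a × 8.96 g/cm³ = 12.3 g·m⁻²·a⁻¹
Ordering by g·m⁻²·a⁻¹: carbon steel (224) > copper (12.3) > zinc (8.94)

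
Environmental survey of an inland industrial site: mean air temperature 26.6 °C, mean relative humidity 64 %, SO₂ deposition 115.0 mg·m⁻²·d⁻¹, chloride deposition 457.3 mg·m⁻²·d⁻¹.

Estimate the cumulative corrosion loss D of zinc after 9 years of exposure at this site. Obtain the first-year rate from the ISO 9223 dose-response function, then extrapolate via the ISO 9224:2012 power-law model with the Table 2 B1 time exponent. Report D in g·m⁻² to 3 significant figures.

zinc: T>10 °C ⇒ hinge -0.071·(26.6−10) = -1.1786
  Pd branch = 0.0129·Pd^0.44·e^(0.046·RH+f) = 0.6081 μm/a
  Sd branch = 0.0175·Sd^0.57·e^(0.008·RH+0.085·T) = 9.197 μm/a
  sum: 0.6081 + 9.197 → r_corr = 9.805 μm/a
Long-term exponent b (ISO 9224 Table 2, B1) = 0.813
  D(9) = 9.805 × 9^0.813 = 9.805 × 5.968 = 58.51 μm
  Mass loss = 58.51 μm × 7.14 g/cm³ = 417.8 g·m⁻²

D(9) = 418 g·m⁻²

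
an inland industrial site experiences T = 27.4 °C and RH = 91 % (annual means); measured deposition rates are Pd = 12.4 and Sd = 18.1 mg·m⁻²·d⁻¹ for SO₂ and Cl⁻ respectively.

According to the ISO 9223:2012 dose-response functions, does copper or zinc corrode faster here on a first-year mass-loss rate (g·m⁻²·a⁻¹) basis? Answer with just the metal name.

copper

copper: T>10 °C ⇒ hinge -0.080·(27.4−10) = -1.3920
  sulphur-dioxide contribution → 0.5442 μm/a
  chloride contribution → 2.271 μm/a
  total first-year rate 2.815 μm/a
  mass loss = 2.815 μm/a × 8.96 g/cm³ = 25.22 g·m⁻²·a⁻¹
zinc: f(T) = -0.071·(T−10) [T>10 °C] = -1.2354
  sulphur-dioxide contribution → 0.7467 μm/a
  chloride contribution → 1.939 μm/a
  total first-year rate 2.686 μm/a
  mass loss = 2.686 μm/a × 7.14 g/cm³ = 19.17 g·m⁻²·a⁻¹
Ordering by g·m⁻²·a⁻¹: copper (25.2) > zinc (19.2)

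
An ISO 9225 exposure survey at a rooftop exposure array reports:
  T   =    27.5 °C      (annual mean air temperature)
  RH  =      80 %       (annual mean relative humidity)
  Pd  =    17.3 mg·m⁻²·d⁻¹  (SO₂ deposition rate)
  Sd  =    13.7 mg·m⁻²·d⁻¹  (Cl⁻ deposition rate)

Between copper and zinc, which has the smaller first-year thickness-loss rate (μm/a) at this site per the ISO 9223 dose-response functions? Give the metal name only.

copper: f(T) = -0.080·(T−10) [T>10 °C] = -1.4000
  SO₂ term: 0.0053·17.3^0.26·exp(0.059·80-1.4000) = 0.3076
  Sd branch = 0.01025·Sd^0.27·e^(0.036·RH+0.049·T) = 1.424 μm/a
  r_corr = 0.3076 + 1.424 = 1.732 μm/a
zinc: T>10 °C ⇒ hinge -0.071·(27.5−10) = -1.2425
  Pd branch = 0.0129·Pd^0.44·e^(0.046·RH+f) = 0.5175 μm/a
  Sd branch = 0.0175·Sd^0.57·e^(0.008·RH+0.085·T) = 1.528 μm/a
  sum: 0.5175 + 1.528 → r_corr = 2.045 μm/a
Ordering by μm/a: zinc (2.05) > copper (1.73)

copper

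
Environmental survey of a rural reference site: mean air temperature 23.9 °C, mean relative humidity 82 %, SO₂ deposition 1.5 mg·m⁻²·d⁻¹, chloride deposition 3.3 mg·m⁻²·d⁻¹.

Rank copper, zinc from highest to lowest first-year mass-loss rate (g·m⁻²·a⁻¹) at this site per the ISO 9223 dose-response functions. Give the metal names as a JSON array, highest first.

["copper", "zinc"]

copper: temperature factor f = -0.080·(13.9) = -1.1120
  Pd branch = 0.0053·Pd^0.26·e^(0.059·RH+f) = 0.2445 μm/a
  Cl⁻ term: 0.01025·3.3^0.27·exp(0.036·82+0.049·23.9) = 0.8737
  sum: 0.2445 + 0.8737 → r_corr = 1.118 μm/a
  mass loss = 1.118 μm/a × 8.96 g/cm³ = 10.02 g·m⁻²·a⁻¹
zinc: temperature factor f = -0.071·(13.9) = -0.9869
  SO₂ term: 0.0129·1.5^0.44·exp(0.046·82-0.9869) = 0.2498
  Cl⁻ term: 0.0175·3.3^0.57·exp(0.008·82+0.085·23.9) = 0.5079
  r_corr = 0.2498 + 0.5079 = 0.7577 μm/a
  mass loss = 0.7577 μm/a × 7.14 g/cm³ = 5.41 g·m⁻²·a⁻¹
Ordering by g·m⁻²·a⁻¹: copper (10) > zinc (5.41)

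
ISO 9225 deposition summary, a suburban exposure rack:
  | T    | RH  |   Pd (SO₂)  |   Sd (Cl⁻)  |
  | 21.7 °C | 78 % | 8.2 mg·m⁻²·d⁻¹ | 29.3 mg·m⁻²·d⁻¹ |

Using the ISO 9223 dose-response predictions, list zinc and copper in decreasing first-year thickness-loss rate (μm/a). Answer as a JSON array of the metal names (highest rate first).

["zinc", "copper"]

zinc: temperature factor f = -0.071·(11.7) = -0.8307
  sulphur-dioxide contribution → 0.513 μm/a
  chloride contribution → 1.416 μm/a
  total first-year rate 1.93 μm/a
copper: f(T) = -0.080·(T−10) [T>10 °C] = -0.9360
  sulphur-dioxide contribution → 0.3581 μm/a
  chloride contribution → 1.225 μm/a
  total first-year rate 1.583 μm/a
Ordering by μm/a: zinc (1.93) > copper (1.58)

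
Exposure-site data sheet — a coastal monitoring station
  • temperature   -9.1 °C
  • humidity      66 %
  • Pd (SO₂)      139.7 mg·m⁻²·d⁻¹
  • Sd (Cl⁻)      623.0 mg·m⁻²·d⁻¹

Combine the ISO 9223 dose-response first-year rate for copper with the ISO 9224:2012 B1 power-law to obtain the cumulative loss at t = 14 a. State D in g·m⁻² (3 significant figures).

D(14) = 25.3 g·m⁻²

copper: f(T) = +0.126·(T−10) [T≤10 °C] = -2.4066
  SO₂ term: 0.0053·139.7^0.26·exp(0.059·66-2.4066) = 0.08472
  Cl⁻ term: 0.01025·623.0^0.27·exp(0.036·66+0.049·-9.1) = 0.4013
  sum: 0.08472 + 0.4013 → r_corr = 0.486 μm/a
Power-law: D(14) = r_corr · 14^0.667
  D(14) = 0.486 × 14^0.667 = 0.486 × 5.814 = 2.826 μm
  Mass loss = 2.826 μm × 8.96 g/cm³ = 25.32 g·m⁻²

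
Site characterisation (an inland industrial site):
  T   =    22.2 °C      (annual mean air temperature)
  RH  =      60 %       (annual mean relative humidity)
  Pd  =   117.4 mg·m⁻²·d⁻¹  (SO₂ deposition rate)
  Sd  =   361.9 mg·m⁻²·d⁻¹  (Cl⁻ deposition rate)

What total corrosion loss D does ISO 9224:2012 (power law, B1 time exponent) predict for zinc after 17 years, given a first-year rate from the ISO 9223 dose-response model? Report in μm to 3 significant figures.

D(17) = 60.7 μm

zinc: T>10 °C ⇒ hinge -0.071·(22.2−10) = -0.8662
  SO₂ term: 0.0129·117.4^0.44·exp(0.046·60-0.8662) = 0.6978
  Cl⁻ term: 0.0175·361.9^0.57·exp(0.008·60+0.085·22.2) = 5.363
  r_corr = 0.6978 + 5.363 = 6.061 μm/a
ISO 9224: D(t) = r_corr · t^b with b = 0.813 (zinc, B1)
  D(17) = 6.061 × 17^0.813 = 6.061 × 10.01 = 60.66 μm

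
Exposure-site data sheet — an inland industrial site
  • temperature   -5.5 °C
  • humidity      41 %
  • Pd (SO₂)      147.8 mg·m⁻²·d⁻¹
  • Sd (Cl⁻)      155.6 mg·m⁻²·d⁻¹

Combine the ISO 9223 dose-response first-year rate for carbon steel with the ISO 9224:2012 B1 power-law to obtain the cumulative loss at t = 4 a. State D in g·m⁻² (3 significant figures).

carbon steel: f(T) = +0.150·(T−10) [T≤10 °C] = -2.3250
  SO₂ term: 1.77·147.8^0.52·exp(0.02·41-2.3250) = 5.279
  Cl⁻ term: 0.102·155.6^0.62·exp(0.033·41+0.04·-5.5) = 7.239
  r_corr = 5.279 + 7.239 = 12.52 μm/a
Long-term exponent b (ISO 9224 Table 2, B1) = 0.523
  D(4) = 12.52 × 4^0.523 = 12.52 × 2.065 = 25.85 μm
  Mass loss = 25.85 μm × 7.85 g/cm³ = 202.9 g·m⁻²

D(4) = 203 g·m⁻²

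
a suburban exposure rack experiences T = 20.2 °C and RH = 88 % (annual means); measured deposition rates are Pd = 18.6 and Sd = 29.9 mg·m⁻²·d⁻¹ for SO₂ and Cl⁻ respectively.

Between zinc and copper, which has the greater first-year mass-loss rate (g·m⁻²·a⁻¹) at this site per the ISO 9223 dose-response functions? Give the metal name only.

copper

zinc: temperature factor f = -0.071·(10.2) = -0.7242
  SO₂ term: 0.0129·18.6^0.44·exp(0.046·88-0.7242) = 1.296
  Sd branch = 0.0175·Sd^0.57·e^(0.008·RH+0.085·T) = 1.366 μm/a
  sum: 1.296 + 1.366 → r_corr = 2.663 μm/a
  mass loss = 2.663 μm/a × 7.14 g/cm³ = 19.01 g·m⁻²·a⁻¹
copper: f(T) = -0.080·(T−10) [T>10 °C] = -0.8160
  SO₂ term: 0.0053·18.6^0.26·exp(0.059·88-0.8160) = 0.9012
  Sd branch = 0.01025·Sd^0.27·e^(0.036·RH+0.049·T) = 1.64 μm/a
  sum: 0.9012 + 1.64 → r_corr = 2.541 μm/a
  mass loss = 2.541 μm/a × 8.96 g/cm³ = 22.77 g·m⁻²·a⁻¹
Ordering by g·m⁻²·a⁻¹: copper (22.8) > zinc (19)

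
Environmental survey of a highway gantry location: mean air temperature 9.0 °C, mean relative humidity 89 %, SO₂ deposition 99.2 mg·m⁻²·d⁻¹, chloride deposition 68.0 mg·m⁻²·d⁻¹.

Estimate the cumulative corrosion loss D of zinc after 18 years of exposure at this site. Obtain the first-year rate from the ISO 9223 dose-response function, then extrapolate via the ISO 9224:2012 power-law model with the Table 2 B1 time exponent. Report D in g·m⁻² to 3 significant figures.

D(18) = 485 g·m⁻²

zinc: temperature factor f = +0.038·(-1.0) = -0.0380
  Pd branch = 0.0129·Pd^0.44·e^(0.046·RH+f) = 5.631 μm/a
  Sd branch = 0.0175·Sd^0.57·e^(0.008·RH+0.085·T) = 0.8492 μm/a
  r_corr = 5.631 + 0.8492 = 6.48 μm/a
ISO 9224: D(t) = r_corr · t^b with b = 0.813 (zinc, B1)
  D(18) = 6.48 × 18^0.813 = 6.48 × 10.48 = 67.94 μm
  Mass loss = 67.94 μm × 7.14 g/cm³ = 485.1 g·m⁻²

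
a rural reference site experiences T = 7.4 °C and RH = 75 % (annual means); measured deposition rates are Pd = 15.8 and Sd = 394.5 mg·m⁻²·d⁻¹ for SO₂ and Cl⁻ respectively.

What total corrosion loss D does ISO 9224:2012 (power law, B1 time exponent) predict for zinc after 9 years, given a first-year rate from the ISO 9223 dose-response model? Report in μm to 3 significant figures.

zinc: temperature factor f = +0.038·(-2.6) = -0.0988
  SO₂ term: 0.0129·15.8^0.44·exp(0.046·75-0.0988) = 1.24
  Sd branch = 0.0175·Sd^0.57·e^(0.008·RH+0.085·T) = 1.805 μm/a
  sum: 1.24 + 1.805 → r_corr = 3.045 μm/a
Long-term exponent b (ISO 9224 Table 2, B1) = 0.813
  D(9) = 3.045 × 9^0.813 = 3.045 × 5.968 = 18.17 μm

D(9) = 18.2 μm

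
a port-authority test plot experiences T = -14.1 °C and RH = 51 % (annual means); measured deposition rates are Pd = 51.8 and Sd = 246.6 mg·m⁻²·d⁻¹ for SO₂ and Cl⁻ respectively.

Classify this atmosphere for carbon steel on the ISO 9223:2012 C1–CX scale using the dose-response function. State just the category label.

carbon steel: T≤10 °C ⇒ hinge +0.150·(-14.1−10) = -3.6150
  Pd branch = 1.77·Pd^0.52·e^(0.02·RH+f) = 1.029 μm/a
  Sd branch = 0.102·Sd^0.62·e^(0.033·RH+0.04·T) = 9.498 μm/a
  sum: 1.029 + 9.498 → r_corr = 10.53 μm/a
ISO 9223 Table 2 (carbon steel): 1.3 < 10.5 ≤ 25 μm/a ⇒ C2

C2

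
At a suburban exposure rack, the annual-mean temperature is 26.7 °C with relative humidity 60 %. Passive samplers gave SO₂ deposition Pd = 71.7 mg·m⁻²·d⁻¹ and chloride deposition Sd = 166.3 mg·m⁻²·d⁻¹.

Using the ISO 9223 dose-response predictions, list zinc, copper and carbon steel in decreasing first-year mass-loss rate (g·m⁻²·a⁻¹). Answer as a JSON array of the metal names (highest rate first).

zinc: f(T) = -0.071·(T−10) [T>10 °C] = -1.1857
  Pd branch = 0.0129·Pd^0.44·e^(0.046·RH+f) = 0.4081 μm/a
  Cl⁻ term: 0.0175·166.3^0.57·exp(0.008·60+0.085·26.7) = 5.047
  r_corr = 0.4081 + 5.047 = 5.455 μm/a
  mass loss = 5.455 μm/a × 7.14 g/cm³ = 38.95 g·m⁻²·a⁻¹
copper: f(T) = -0.080·(T−10) [T>10 °C] = -1.3360
  SO₂ term: 0.0053·71.7^0.26·exp(0.059·60-1.3360) = 0.1458
  Cl⁻ term: 0.01025·166.3^0.27·exp(0.036·60+0.049·26.7) = 1.308
  sum: 0.1458 + 1.308 → r_corr = 1.454 μm/a
  mass loss = 1.454 μm/a × 8.96 g/cm³ = 13.03 g·m⁻²·a⁻¹
carbon steel: T>10 °C ⇒ hinge -0.054·(26.7−10) = -0.9018
  Pd branch = 1.77·Pd^0.52·e^(0.02·RH+f) = 22 μm/a
  Cl⁻ term: 0.102·166.3^0.62·exp(0.033·60+0.04·26.7) = 51.2
  r_corr = 22 + 51.2 = 73.2 μm/a
  mass loss = 73.2 μm/a × 7.85 g/cm³ = 574.6 g·m⁻²·a⁻¹
Ordering by g·m⁻²·a⁻¹: carbon steel (575) > zinc (38.9) > copper (13)

["carbon steel", "zinc", "copper"]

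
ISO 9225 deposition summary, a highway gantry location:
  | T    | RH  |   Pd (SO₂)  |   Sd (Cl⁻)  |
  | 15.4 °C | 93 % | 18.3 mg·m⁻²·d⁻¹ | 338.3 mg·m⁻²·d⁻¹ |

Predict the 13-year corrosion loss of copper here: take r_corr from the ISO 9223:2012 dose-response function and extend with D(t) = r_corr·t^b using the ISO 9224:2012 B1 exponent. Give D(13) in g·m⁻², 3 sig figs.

D(13) = 236 g·m⁻²

copper: T>10 °C ⇒ hinge -0.080·(15.4−10) = -0.4320
  sulphur-dioxide contribution → 1.77 μm/a
  chloride contribution → 2.988 μm/a
  ⇒ r_corr(copper) = 4.758 μm/a
Long-term exponent b (ISO 9224 Table 2, B1) = 0.667
  D(13) = 4.758 × 13^0.667 = 4.758 × 5.534 = 26.33 μm
  Mass loss = 26.33 μm × 8.96 g/cm³ = 235.9 g·m⁻²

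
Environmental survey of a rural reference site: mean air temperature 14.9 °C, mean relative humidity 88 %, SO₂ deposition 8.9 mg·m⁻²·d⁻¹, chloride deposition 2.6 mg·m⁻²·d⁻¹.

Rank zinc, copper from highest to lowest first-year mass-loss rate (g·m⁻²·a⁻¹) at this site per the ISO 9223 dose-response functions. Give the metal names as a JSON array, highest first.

zinc: T>10 °C ⇒ hinge -0.071·(14.9−10) = -0.3479
  Pd branch = 0.0129·Pd^0.44·e^(0.046·RH+f) = 1.365 μm/a
  Cl⁻ term: 0.0175·2.6^0.57·exp(0.008·88+0.085·14.9) = 0.2164
  sum: 1.365 + 0.2164 → r_corr = 1.582 μm/a
  mass loss = 1.582 μm/a × 7.14 g/cm³ = 11.29 g·m⁻²·a⁻¹
copper: T>10 °C ⇒ hinge -0.080·(14.9−10) = -0.3920
  Pd branch = 0.0053·Pd^0.26·e^(0.059·RH+f) = 1.137 μm/a
  Sd branch = 0.01025·Sd^0.27·e^(0.036·RH+0.049·T) = 0.6542 μm/a
  sum: 1.137 + 0.6542 → r_corr = 1.791 μm/a
  mass loss = 1.791 μm/a × 8.96 g/cm³ = 16.05 g·m⁻²·a⁻¹
Ordering by g·m⁻²·a⁻¹: copper (16) > zinc (11.3)

["copper", "zinc"]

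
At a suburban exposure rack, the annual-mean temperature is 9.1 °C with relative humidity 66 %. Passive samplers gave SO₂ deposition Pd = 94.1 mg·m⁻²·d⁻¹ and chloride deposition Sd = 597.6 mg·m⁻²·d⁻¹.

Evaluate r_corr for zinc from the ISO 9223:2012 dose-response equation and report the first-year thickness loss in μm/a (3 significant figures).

zinc: f(T) = +0.038·(T−10) [T≤10 °C] = -0.0342
  Pd branch = 0.0129·Pd^0.44·e^(0.046·RH+f) = 1.917 μm/a
  Cl⁻ term: 0.0175·597.6^0.57·exp(0.008·66+0.085·9.1) = 2.459
  sum: 1.917 + 2.459 → r_corr = 4.376 μm/a

r_corr = 4.38 μm/a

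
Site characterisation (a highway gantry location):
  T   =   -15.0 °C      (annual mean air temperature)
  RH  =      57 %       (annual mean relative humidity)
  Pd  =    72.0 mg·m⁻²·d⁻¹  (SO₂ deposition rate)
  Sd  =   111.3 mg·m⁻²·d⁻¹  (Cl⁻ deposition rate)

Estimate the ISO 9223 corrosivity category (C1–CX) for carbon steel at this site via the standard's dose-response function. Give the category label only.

C2

carbon steel: T≤10 °C ⇒ hinge +0.150·(-15.0−10) = -3.7500
  Pd branch = 1.77·Pd^0.52·e^(0.02·RH+f) = 1.203 μm/a
  Sd branch = 0.102·Sd^0.62·e^(0.033·RH+0.04·T) = 6.82 μm/a
  sum: 1.203 + 6.82 → r_corr = 8.023 μm/a
8.02 μm/a falls in (1.3, 25] for carbon steel → category C2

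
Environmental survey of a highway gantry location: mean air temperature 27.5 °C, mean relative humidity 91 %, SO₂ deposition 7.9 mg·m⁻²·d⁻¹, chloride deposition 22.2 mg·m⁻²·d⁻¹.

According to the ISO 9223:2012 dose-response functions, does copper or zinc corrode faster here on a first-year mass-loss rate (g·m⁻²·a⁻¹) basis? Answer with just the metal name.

copper

copper: T>10 °C ⇒ hinge -0.080·(27.5−10) = -1.4000
  SO₂ term: 0.0053·7.9^0.26·exp(0.059·91-1.4000) = 0.4801
  Cl⁻ term: 0.01025·22.2^0.27·exp(0.036·91+0.049·27.5) = 2.411
  sum: 0.4801 + 2.411 → r_corr = 2.891 μm/a
  mass loss = 2.891 μm/a × 8.96 g/cm³ = 25.9 g·m⁻²·a⁻¹
zinc: f(T) = -0.071·(T−10) [T>10 °C] = -1.2425
  Pd branch = 0.0129·Pd^0.44·e^(0.046·RH+f) = 0.608 μm/a
  Sd branch = 0.0175·Sd^0.57·e^(0.008·RH+0.085·T) = 2.197 μm/a
  r_corr = 0.608 + 2.197 = 2.805 μm/a
  mass loss = 2.805 μm/a × 7.14 g/cm³ = 20.03 g·m⁻²·a⁻¹
Ordering by g·m⁻²·a⁻¹: copper (25.9) > zinc (20)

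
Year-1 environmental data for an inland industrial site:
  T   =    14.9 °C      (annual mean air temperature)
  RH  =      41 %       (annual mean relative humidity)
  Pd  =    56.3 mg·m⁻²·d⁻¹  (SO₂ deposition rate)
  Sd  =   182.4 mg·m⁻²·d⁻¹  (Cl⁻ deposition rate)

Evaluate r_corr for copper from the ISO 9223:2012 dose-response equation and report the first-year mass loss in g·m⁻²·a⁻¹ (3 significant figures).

r_corr = 4.43 g·m⁻²·a⁻¹

copper: temperature factor f = -0.080·(4.9) = -0.3920
  Pd branch = 0.0053·Pd^0.26·e^(0.059·RH+f) = 0.1147 μm/a
  Cl⁻ term: 0.01025·182.4^0.27·exp(0.036·41+0.049·14.9) = 0.3796
  sum: 0.1147 + 0.3796 → r_corr = 0.4943 μm/a
Convert to mass loss: 0.4943 μm/a × 8.96 g/cm³ = 4.429 g·m⁻²·a⁻¹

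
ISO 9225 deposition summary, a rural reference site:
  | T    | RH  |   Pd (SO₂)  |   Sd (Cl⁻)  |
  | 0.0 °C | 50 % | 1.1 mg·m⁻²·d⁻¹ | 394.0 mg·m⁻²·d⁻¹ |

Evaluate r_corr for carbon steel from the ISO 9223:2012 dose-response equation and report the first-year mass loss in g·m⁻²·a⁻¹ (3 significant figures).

carbon steel: temperature factor f = +0.150·(-10.0) = -1.5000
  Pd branch = 1.77·Pd^0.52·e^(0.02·RH+f) = 1.128 μm/a
  Cl⁻ term: 0.102·394.0^0.62·exp(0.033·50+0.04·0.0) = 21.6
  sum: 1.128 + 21.6 → r_corr = 22.73 μm/a
Convert to mass loss: 22.73 μm/a × 7.85 g/cm³ = 178.4 g·m⁻²·a⁻¹

r_corr = 178 g·m⁻²·a⁻¹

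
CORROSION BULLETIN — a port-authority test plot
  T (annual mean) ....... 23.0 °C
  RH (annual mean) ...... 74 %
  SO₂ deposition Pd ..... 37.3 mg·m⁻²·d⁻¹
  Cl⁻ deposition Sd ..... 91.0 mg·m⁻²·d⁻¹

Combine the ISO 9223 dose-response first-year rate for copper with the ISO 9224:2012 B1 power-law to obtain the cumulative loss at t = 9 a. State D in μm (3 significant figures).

D(9) = 8.28 μm

copper: T>10 °C ⇒ hinge -0.080·(23.0−10) = -1.0400
  Pd branch = 0.0053·Pd^0.26·e^(0.059·RH+f) = 0.3779 μm/a
  Cl⁻ term: 0.01025·91.0^0.27·exp(0.036·74+0.049·23.0) = 1.535
  sum: 0.3779 + 1.535 → r_corr = 1.913 μm/a
Power-law: D(9) = r_corr · 9^0.667
  D(9) = 1.913 × 9^0.667 = 1.913 × 4.33 = 8.282 μm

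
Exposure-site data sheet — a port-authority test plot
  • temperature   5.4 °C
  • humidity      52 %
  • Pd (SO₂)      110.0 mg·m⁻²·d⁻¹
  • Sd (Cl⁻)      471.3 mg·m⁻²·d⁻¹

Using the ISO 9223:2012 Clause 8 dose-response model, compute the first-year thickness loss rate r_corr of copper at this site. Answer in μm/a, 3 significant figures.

copper: f(T) = +0.126·(T−10) [T≤10 °C] = -0.5796
  SO₂ term: 0.0053·110.0^0.26·exp(0.059·52-0.5796) = 0.2166
  Sd branch = 0.01025·Sd^0.27·e^(0.036·RH+0.049·T) = 0.4575 μm/a
  sum: 0.2166 + 0.4575 → r_corr = 0.6742 μm/a

r_corr = 0.674 μm/a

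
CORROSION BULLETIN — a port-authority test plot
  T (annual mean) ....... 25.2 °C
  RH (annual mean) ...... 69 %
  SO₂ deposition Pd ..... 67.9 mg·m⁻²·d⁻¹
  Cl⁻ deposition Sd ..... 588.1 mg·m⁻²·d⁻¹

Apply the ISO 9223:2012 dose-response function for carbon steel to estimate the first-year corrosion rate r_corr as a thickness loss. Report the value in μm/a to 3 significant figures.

carbon steel: temperature factor f = -0.054·(15.2) = -0.8208
  SO₂ term: 1.77·67.9^0.52·exp(0.02·69-0.8208) = 27.76
  Sd branch = 0.102·Sd^0.62·e^(0.033·RH+0.04·T) = 142 μm/a
  sum: 27.76 + 142 → r_corr = 169.8 μm/a

r_corr = 170 μm/a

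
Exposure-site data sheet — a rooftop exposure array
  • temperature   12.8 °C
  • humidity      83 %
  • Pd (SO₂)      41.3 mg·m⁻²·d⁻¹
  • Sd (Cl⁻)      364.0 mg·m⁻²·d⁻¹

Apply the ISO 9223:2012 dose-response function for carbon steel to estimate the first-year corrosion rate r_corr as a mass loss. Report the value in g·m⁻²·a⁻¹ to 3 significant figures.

r_corr = 1.24e+03 g·m⁻²·a⁻¹

carbon steel: temperature factor f = -0.054·(2.8) = -0.1512
  SO₂ term: 1.77·41.3^0.52·exp(0.02·83-0.1512) = 55.4
  Cl⁻ term: 0.102·364.0^0.62·exp(0.033·83+0.04·12.8) = 101.9
  sum: 55.4 + 101.9 → r_corr = 157.3 μm/a
Convert to mass loss: 157.3 μm/a × 7.85 g/cm³ = 1235 g·m⁻²·a⁻¹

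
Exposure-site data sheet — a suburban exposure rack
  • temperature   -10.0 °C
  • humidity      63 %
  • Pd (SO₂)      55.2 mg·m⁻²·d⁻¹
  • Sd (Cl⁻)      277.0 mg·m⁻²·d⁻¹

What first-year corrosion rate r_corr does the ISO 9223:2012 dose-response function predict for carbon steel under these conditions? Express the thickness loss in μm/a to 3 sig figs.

carbon steel: T≤10 °C ⇒ hinge +0.150·(-10.0−10) = -3.0000
  SO₂ term: 1.77·55.2^0.52·exp(0.02·63-3.0000) = 2.501
  Sd branch = 0.102·Sd^0.62·e^(0.033·RH+0.04·T) = 17.87 μm/a
  r_corr = 2.501 + 17.87 = 20.37 μm/a

r_corr = 20.4 μm/a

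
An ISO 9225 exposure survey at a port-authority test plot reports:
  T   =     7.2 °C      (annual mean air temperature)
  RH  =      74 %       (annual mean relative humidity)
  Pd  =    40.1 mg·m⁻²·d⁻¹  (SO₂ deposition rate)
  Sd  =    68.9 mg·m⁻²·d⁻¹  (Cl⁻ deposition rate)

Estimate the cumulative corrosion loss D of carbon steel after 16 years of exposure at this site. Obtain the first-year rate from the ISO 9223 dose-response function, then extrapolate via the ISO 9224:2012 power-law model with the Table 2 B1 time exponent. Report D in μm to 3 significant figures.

carbon steel: T≤10 °C ⇒ hinge +0.150·(7.2−10) = -0.4200
  SO₂ term: 1.77·40.1^0.52·exp(0.02·74-0.4200) = 34.83
  Sd branch = 0.102·Sd^0.62·e^(0.033·RH+0.04·T) = 21.57 μm/a
  sum: 34.83 + 21.57 → r_corr = 56.4 μm/a
ISO 9224: D(t) = r_corr · t^b with b = 0.523 (carbon steel, B1)
  D(16) = 56.4 × 16^0.523 = 56.4 × 4.263 = 240.5 μm

D(16) = 240 μm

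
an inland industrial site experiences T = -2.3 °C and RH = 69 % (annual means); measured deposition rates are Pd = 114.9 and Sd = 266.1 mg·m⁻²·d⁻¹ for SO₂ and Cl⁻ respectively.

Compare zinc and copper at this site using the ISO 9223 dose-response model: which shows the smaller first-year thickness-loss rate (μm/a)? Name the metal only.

copper

zinc: f(T) = +0.038·(T−10) [T≤10 °C] = -0.4674
  SO₂ term: 0.0129·114.9^0.44·exp(0.046·69-0.4674) = 1.558
  Sd branch = 0.0175·Sd^0.57·e^(0.008·RH+0.085·T) = 0.6028 μm/a
  sum: 1.558 + 0.6028 → r_corr = 2.161 μm/a
copper: temperature factor f = +0.126·(-12.3) = -1.5498
  SO₂ term: 0.0053·114.9^0.26·exp(0.059·69-1.5498) = 0.2264
  Sd branch = 0.01025·Sd^0.27·e^(0.036·RH+0.049·T) = 0.4958 μm/a
  sum: 0.2264 + 0.4958 → r_corr = 0.7222 μm/a
Ordering by μm/a: zinc (2.16) > copper (0.722)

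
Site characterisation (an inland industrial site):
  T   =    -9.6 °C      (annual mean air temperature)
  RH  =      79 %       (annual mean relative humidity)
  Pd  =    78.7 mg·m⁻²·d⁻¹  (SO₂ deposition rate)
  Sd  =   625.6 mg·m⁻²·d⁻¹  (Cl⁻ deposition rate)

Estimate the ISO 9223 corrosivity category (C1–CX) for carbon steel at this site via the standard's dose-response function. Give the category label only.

C4

carbon steel: temperature factor f = +0.150·(-19.6) = -2.9400
  sulphur-dioxide contribution → 4.398 μm/a
  chloride contribution → 51.02 μm/a
  total first-year rate 55.42 μm/a
Category bounds: 50…80 μm/a bracket r_corr ⇒ C4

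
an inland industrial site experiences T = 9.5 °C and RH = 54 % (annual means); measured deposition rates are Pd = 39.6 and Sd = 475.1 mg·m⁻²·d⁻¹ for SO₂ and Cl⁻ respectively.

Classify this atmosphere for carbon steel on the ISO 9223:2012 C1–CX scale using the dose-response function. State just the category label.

C4

carbon steel: f(T) = +0.150·(T−10) [T≤10 °C] = -0.0750
  sulphur-dioxide contribution → 32.75 μm/a
  chloride contribution → 40.47 μm/a
  ⇒ r_corr(carbon steel) = 73.22 μm/a
Category bounds: 50…80 μm/a bracket r_corr ⇒ C4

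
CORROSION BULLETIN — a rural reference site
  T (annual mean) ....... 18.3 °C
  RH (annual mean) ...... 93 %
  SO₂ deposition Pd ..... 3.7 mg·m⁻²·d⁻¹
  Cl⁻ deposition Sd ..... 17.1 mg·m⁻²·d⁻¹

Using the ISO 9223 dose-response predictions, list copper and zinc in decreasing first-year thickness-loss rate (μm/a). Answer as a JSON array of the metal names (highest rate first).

["copper", "zinc"]

copper: T>10 °C ⇒ hinge -0.080·(18.3−10) = -0.6640
  sulphur-dioxide contribution → 0.926 μm/a
  chloride contribution → 1.538 μm/a
  total first-year rate 2.464 μm/a
zinc: T>10 °C ⇒ hinge -0.071·(18.3−10) = -0.5893
  sulphur-dioxide contribution → 0.9174 μm/a
  chloride contribution → 0.88 μm/a
  ⇒ r_corr(zinc) = 1.797 μm/a
Ordering by μm/a: copper (2.46) > zinc (1.8)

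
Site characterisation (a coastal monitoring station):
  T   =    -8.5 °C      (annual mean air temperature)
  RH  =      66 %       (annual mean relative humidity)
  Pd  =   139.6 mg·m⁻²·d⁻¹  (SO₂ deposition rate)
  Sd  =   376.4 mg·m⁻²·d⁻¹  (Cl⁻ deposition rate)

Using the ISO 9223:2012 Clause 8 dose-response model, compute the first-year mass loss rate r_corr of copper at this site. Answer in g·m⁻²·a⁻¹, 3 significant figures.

copper: temperature factor f = +0.126·(-18.5) = -2.3310
  sulphur-dioxide contribution → 0.09136 μm/a
  chloride contribution → 0.3607 μm/a
  ⇒ r_corr(copper) = 0.4521 μm/a
Convert to mass loss: 0.4521 μm/a × 8.96 g/cm³ = 4.05 g·m⁻²·a⁻¹

r_corr = 4.05 g·m⁻²·a⁻¹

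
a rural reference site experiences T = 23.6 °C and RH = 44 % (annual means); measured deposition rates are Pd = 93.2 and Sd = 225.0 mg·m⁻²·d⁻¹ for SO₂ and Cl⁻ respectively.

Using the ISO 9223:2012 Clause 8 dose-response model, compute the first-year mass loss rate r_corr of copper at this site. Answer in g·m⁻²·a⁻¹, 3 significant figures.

copper: temperature factor f = -0.080·(13.6) = -1.0880
  sulphur-dioxide contribution → 0.07785 μm/a
  chloride contribution → 0.6854 μm/a
  total first-year rate 0.7633 μm/a
Convert to mass loss: 0.7633 μm/a × 8.96 g/cm³ = 6.839 g·m⁻²·a⁻¹

r_corr = 6.84 g·m⁻²·a⁻¹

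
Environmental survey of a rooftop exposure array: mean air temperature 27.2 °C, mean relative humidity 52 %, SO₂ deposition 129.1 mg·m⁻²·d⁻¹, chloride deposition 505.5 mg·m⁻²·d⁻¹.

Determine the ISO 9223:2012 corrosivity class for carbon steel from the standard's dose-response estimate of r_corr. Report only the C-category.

C5

carbon steel: T>10 °C ⇒ hinge -0.054·(27.2−10) = -0.9288
  sulphur-dioxide contribution → 24.77 μm/a
  chloride contribution → 79.92 μm/a
  total first-year rate 104.7 μm/a
Category bounds: 80…200 μm/a bracket r_corr ⇒ C5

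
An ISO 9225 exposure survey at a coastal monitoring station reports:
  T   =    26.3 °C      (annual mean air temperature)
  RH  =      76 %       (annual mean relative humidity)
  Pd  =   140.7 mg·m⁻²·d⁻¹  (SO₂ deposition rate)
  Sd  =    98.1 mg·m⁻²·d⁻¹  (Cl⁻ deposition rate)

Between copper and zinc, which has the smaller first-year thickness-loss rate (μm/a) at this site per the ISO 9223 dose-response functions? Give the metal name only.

copper: T>10 °C ⇒ hinge -0.080·(26.3−10) = -1.3040
  sulphur-dioxide contribution → 0.4612 μm/a
  chloride contribution → 1.979 μm/a
  total first-year rate 2.44 μm/a
zinc: T>10 °C ⇒ hinge -0.071·(26.3−10) = -1.1573
  sulphur-dioxide contribution → 1.179 μm/a
  chloride contribution → 4.104 μm/a
  ⇒ r_corr(zinc) = 5.283 μm/a
Ordering by μm/a: zinc (5.28) > copper (2.44)

copper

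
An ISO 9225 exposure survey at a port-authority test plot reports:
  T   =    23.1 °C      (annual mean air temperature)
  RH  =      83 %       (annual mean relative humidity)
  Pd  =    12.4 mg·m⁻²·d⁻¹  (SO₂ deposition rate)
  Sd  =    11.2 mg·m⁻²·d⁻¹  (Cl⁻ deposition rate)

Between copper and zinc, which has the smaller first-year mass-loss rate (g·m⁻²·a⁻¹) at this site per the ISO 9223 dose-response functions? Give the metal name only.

zinc

copper: temperature factor f = -0.080·(13.1) = -1.0480
  SO₂ term: 0.0053·12.4^0.26·exp(0.059·83-1.0480) = 0.4788
  Cl⁻ term: 0.01025·11.2^0.27·exp(0.036·83+0.049·23.1) = 1.211
  sum: 0.4788 + 1.211 → r_corr = 1.69 μm/a
  mass loss = 1.69 μm/a × 8.96 g/cm³ = 15.14 g·m⁻²·a⁻¹
zinc: temperature factor f = -0.071·(13.1) = -0.9301
  SO₂ term: 0.0129·12.4^0.44·exp(0.046·83-0.9301) = 0.7013
  Sd branch = 0.0175·Sd^0.57·e^(0.008·RH+0.085·T) = 0.9598 μm/a
  sum: 0.7013 + 0.9598 → r_corr = 1.661 μm/a
  mass loss = 1.661 μm/a × 7.14 g/cm³ = 11.86 g·m⁻²·a⁻¹
Ordering by g·m⁻²·a⁻¹: copper (15.1) > zinc (11.9)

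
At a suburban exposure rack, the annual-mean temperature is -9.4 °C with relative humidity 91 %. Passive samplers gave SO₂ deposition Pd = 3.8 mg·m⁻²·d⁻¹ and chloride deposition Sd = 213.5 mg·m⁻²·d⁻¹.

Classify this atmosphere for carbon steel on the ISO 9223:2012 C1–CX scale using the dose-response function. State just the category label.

C3

carbon steel: temperature factor f = +0.150·(-19.4) = -2.9100
  SO₂ term: 1.77·3.8^0.52·exp(0.02·91-2.9100) = 1.191
  Cl⁻ term: 0.102·213.5^0.62·exp(0.033·91+0.04·-9.4) = 39.24
  sum: 1.191 + 39.24 → r_corr = 40.43 μm/a
Category bounds: 25…50 μm/a bracket r_corr ⇒ C3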